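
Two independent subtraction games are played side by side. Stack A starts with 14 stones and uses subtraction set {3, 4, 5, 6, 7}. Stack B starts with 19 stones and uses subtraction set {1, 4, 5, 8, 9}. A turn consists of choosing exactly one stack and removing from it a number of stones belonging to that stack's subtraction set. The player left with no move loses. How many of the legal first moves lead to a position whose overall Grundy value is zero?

2

Stack A, S = {3, 4, 5, 6, 7}:
n :  0  1  2  3  4  5  6  7  8  9 10 11 12 13 14
G :  0  0  0  1  1  1  2  2  2  3  0  0  0  1  1
G_A(14) = 1.
Stack B, S = {1, 4, 5, 8, 9}:
G(0) = 0
G(1) = mex{0} = 1
G(2) = mex{1} = 0
G(3) = mex{0} = 1
G(4) = mex{1,0} = 2
G(5) = mex{2,1,0} = 3
G(6) = mex{3,0,1} = 2
G(7) = mex{2,1,0} = 3
G(8) = mex{3,2,1,0} = 4
G(9) = mex{4,3,2,1,0} = 5
G(10) = mex{5,2,3,0,1} = 4
G(11) = mex{4,3,2,1,0} = 5
G(12) = mex{5,4,3,2,1} = 0
G(13) = mex{0,5,4,3,2} = 1
G(14) = mex{1,4,5,2,3} = 0
G(15) = mex{0,5,4,3,2} = 1
G(16) = mex{1,0,5,4,3} = 2
G(17) = mex{2,1,0,5,4} = 3
G(18) = mex{3,0,1,4,5} = 2
G(19) = mex{2,1,0,5,4} = 3
G_B(19) = 3.
Combined Grundy value = 1 ⊕ 3 = 2.
A winning move leaves total XOR = 0, i.e. changes one component's Grundy value g to g ⊕ X where X is the current total.
Stack A: need g' = 1⊕2 = 3. Options: 14−3→G=0, 14−4→G=0, 14−5→G=3, 14−6→G=2, 14−7→G=2. Hits: 1.
Stack B: need g' = 3⊕2 = 1. Options: 19−1→G=2, 19−4→G=1, 19−5→G=0, 19−8→G=5, 19−9→G=4. Hits: 1.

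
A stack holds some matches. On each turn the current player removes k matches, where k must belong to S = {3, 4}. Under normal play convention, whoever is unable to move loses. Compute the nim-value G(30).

G(0) = 0
G(1) = mex{} = 0
G(2) = mex{} = 0
G(3) = mex{0} = 1
G(4) = mex{0,0} = 1
G(5) = mex{0,0} = 1
G(6) = mex{1,0} = 2
G(7) = mex{1,1} = 0
G(8) = mex{1,1} = 0
G(9) = mex{2,1} = 0
G(10) = mex{0,2} = 1
G(11) = mex{0,0} = 1
G(12) = mex{0,0} = 1
G(13) = mex{1,0} = 2
G(14) = mex{1,1} = 0
G(15) = mex{1,1} = 0
G(16) = mex{2,1} = 0
G(17) = mex{0,2} = 1
G(18) = mex{0,0} = 1
G(19) = mex{0,0} = 1
G(20) = mex{1,0} = 2
G(21) = mex{1,1} = 0
G(22) = mex{1,1} = 0
G(23) = mex{2,1} = 0
G(24) = mex{0,2} = 1
G(25) = mex{0,0} = 1
G(26) = mex{0,0} = 1
G(27) = mex{1,0} = 2
G(28) = mex{1,1} = 0
G(29) = mex{1,1} = 0
G(30) = mex{2,1} = 0

0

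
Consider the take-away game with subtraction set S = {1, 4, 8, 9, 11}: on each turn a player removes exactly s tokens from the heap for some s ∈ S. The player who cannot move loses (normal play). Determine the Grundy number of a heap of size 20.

n :  0  1  2  3  4  5  6  7  8  9 10 11 12 13 14 15 16 17 18 19 20
G :  0  1  0  1  2  0  1  0  1  2  3  2  0  1  2  3  2  0  1  0  1

1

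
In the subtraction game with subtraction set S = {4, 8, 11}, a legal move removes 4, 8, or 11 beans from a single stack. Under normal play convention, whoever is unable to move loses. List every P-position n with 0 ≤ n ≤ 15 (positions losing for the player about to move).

0, 1, 2, 3, 15

G(0) = 0
G(1) = mex{} = 0
G(2) = mex{} = 0
G(3) = mex{} = 0
G(4) = mex{0} = 1
G(5) = mex{0} = 1
G(6) = mex{0} = 1
G(7) = mex{0} = 1
G(8) = mex{1,0} = 2
G(9) = mex{1,0} = 2
G(10) = mex{1,0} = 2
G(11) = mex{1,0,0} = 2
G(12) = mex{2,1,0} = 3
G(13) = mex{2,1,0} = 3
G(14) = mex{2,1,0} = 3
G(15) = mex{2,1,1} = 0
P-positions are exactly the n with G(n) = 0.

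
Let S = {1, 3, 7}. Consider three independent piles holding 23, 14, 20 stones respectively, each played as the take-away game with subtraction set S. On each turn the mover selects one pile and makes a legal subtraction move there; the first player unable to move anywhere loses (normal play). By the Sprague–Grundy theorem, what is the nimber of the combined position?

All piles use S = {1, 3, 7}:
G(0) = 0
G(1) = mex{0} = 1
G(2) = mex{1} = 0
G(3) = mex{0,0} = 1
G(4) = mex{1,1} = 0
G(5) = mex{0,0} = 1
G(6) = mex{1,1} = 0
G(7) = mex{0,0,0} = 1
G(8) = mex{1,1,1} = 0
G(9) = mex{0,0,0} = 1
G(10) = mex{1,1,1} = 0
G(11) = mex{0,0,0} = 1
G(12) = mex{1,1,1} = 0
G(13) = mex{0,0,0} = 1
G(14) = mex{1,1,1} = 0
G(15) = mex{0,0,0} = 1
G(16) = mex{1,1,1} = 0
G(17) = mex{0,0,0} = 1
G(18) = mex{1,1,1} = 0
G(19) = mex{0,0,0} = 1
G(20) = mex{1,1,1} = 0
G(21) = mex{0,0,0} = 1
G(22) = mex{1,1,1} = 0
G(23) = mex{0,0,0} = 1
Pile A: G(23) = 1.
Pile B: G(14) = 0.
Pile C: G(20) = 0.
Combined Grundy value = 1 ⊕ 0 ⊕ 0 = 1.

1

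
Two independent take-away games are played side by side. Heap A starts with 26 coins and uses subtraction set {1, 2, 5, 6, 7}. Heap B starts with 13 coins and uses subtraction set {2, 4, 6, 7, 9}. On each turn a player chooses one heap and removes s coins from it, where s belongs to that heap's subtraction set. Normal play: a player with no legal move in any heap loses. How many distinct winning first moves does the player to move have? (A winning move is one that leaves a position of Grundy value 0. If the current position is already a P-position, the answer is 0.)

0

Heap A, S = {1, 2, 5, 6, 7}:
G(0) = 0
G(1) = mex{0} = 1
G(2) = mex{1,0} = 2
G(3) = mex{2,1} = 0
G(4) = mex{0,2} = 1
G(5) = mex{1,0,0} = 2
G(6) = mex{2,1,1,0} = 3
G(7) = mex{3,2,2,1,0} = 4
G(8) = mex{4,3,0,2,1} = 5
G(9) = mex{5,4,1,0,2} = 3
G(10) = mex{3,5,2,1,0} = 4
G(11) = mex{4,3,3,2,1} = 0
G(12) = mex{0,4,4,3,2} = 1
G(13) = mex{1,0,5,4,3} = 2
G(14) = mex{2,1,3,5,4} = 0
G(15) = mex{0,2,4,3,5} = 1
G(16) = mex{1,0,0,4,3} = 2
G(17) = mex{2,1,1,0,4} = 3
G(18) = mex{3,2,2,1,0} = 4
G(19) = mex{4,3,0,2,1} = 5
G(20) = mex{5,4,1,0,2} = 3
G(21) = mex{3,5,2,1,0} = 4
G(22) = mex{4,3,3,2,1} = 0
G(23) = mex{0,4,4,3,2} = 1
G(24) = mex{1,0,5,4,3} = 2
G(25) = mex{2,1,3,5,4} = 0
G(26) = mex{0,2,4,3,5} = 1
G_A(26) = 1.
Heap B, S = {2, 4, 6, 7, 9}:
n :  0  1  2  3  4  5  6  7  8  9 10 11 12 13
G :  0  0  1  1  2  2  3  3  4  4  5  0  0  1
G_B(13) = 1.
Combined Grundy value = 1 ⊕ 1 = 0.
A winning move leaves total XOR = 0, i.e. changes one component's Grundy value g to g ⊕ X where X is the current total.
Heap A: target g' = 1⊕0 = 1, but every legal move changes the Grundy value (mex property), so 0 moves.
Heap B: target g' = 1⊕0 = 1, but every legal move changes the Grundy value (mex property), so 0 moves.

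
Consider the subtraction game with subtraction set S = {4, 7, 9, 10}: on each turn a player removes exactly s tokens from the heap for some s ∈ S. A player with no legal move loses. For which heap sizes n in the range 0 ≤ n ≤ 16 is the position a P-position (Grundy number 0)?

n :  0  1  2  3  4  5  6  7  8  9 10 11 12 13 14 15 16
G :  0  0  0  0  1  1  1  1  2  2  2  2  3  3  0  0  0
P-positions are exactly the n with G(n) = 0.

0, 1, 2, 3, 14, 15, 16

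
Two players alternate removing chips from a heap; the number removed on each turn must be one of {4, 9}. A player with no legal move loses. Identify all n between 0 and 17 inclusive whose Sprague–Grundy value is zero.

0, 1, 2, 3, 8, 13, 14, 15, 16

n :  0  1  2  3  4  5  6  7  8  9 10 11 12 13 14 15 16 17
G :  0  0  0  0  1  1  1  1  0  2  2  2  1  0  0  0  0  1
P-positions are exactly the n with G(n) = 0.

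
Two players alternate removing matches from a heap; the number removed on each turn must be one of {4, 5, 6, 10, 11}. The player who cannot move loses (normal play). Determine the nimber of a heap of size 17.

G(0) = 0
G(1) = mex{} = 0
G(2) = mex{} = 0
G(3) = mex{} = 0
G(4) = mex{0} = 1
G(5) = mex{0,0} = 1
G(6) = mex{0,0,0} = 1
G(7) = mex{0,0,0} = 1
G(8) = mex{1,0,0} = 2
G(9) = mex{1,1,0} = 2
G(10) = mex{1,1,1,0} = 2
G(11) = mex{1,1,1,0,0} = 2
G(12) = mex{2,1,1,0,0} = 3
G(13) = mex{2,2,1,0,0} = 3
G(14) = mex{2,2,2,1,0} = 3
G(15) = mex{2,2,2,1,1} = 0
G(16) = mex{3,2,2,1,1} = 0
G(17) = mex{3,3,2,1,1} = 0

0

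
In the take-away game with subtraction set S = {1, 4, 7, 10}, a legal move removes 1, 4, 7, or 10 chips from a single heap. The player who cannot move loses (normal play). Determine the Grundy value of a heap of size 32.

n :  0  1  2  3  4  5  6  7  8  9 10 11 12 13 14 15 16 17 18 19 20 21 22 23 24 25 26 27 28 29 30 31 32
G :  0  1  0  1  2  0  1  2  0  1  2  0  1  0  1  2  0  1  2  0  1  2  0  1  0  1  2  0  1  2  0  1  2

2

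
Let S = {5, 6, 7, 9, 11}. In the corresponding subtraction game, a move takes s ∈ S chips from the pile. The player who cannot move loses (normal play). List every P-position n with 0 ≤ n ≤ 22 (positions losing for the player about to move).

n :  0  1  2  3  4  5  6  7  8  9 10 11 12 13 14 15 16 17 18 19 20 21 22
G :  0  0  0  0  0  1  1  1  1  1  2  2  2  2  2  3  0  0  0  0  0  1  1
P-positions are exactly the n with G(n) = 0.

0, 1, 2, 3, 4, 16, 17, 18, 19, 20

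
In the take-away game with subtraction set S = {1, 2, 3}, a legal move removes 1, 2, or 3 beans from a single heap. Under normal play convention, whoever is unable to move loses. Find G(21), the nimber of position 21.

1

G(0) = 0
G(1) = mex{0} = 1
G(2) = mex{1,0} = 2
G(3) = mex{2,1,0} = 3
G(4) = mex{3,2,1} = 0
G(5) = mex{0,3,2} = 1
G(6) = mex{1,0,3} = 2
G(7) = mex{2,1,0} = 3
G(8) = mex{3,2,1} = 0
G(9) = mex{0,3,2} = 1
G(10) = mex{1,0,3} = 2
G(11) = mex{2,1,0} = 3
G(12) = mex{3,2,1} = 0
G(13) = mex{0,3,2} = 1
G(14) = mex{1,0,3} = 2
G(15) = mex{2,1,0} = 3
G(16) = mex{3,2,1} = 0
G(17) = mex{0,3,2} = 1
G(18) = mex{1,0,3} = 2
G(19) = mex{2,1,0} = 3
G(20) = mex{3,2,1} = 0
G(21) = mex{0,3,2} = 1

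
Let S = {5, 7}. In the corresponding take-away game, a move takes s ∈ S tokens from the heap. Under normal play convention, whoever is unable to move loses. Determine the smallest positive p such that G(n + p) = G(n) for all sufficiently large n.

n :  0  1  2  3  4  5  6  7  8  9 10 11 12 13 14 15 16 17 18 19 20 21 22 23 24 25
G :  0  0  0  0  0  1  1  1  1  1  2  2  0  0  0  0  0  1  1  1  1  1  2  2  0  0
G(n+12) = G(n) holds for n = 0,…,6 (a full window of length max(S) = 7), so the sequence is purely periodic with period 12.

12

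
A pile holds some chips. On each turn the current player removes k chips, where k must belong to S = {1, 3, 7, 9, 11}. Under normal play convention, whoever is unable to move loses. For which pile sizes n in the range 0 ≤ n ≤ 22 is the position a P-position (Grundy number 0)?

0, 2, 4, 6, 8, 10, 12, 14, 16, 18, 20, 22

n :  0  1  2  3  4  5  6  7  8  9 10 11 12 13 14 15 16 17 18 19 20 21 22
G :  0  1  0  1  0  1  0  1  0  1  0  1  0  1  0  1  0  1  0  1  0  1  0
P-positions are exactly the n with G(n) = 0.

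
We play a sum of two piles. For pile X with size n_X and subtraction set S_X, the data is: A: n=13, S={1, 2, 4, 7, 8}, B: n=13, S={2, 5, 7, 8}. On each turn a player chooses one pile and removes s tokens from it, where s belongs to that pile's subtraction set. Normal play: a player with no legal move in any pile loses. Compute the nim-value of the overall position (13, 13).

Pile A, S = {1, 2, 4, 7, 8}:
n :  0  1  2  3  4  5  6  7  8  9 10 11 12 13
G :  0  1  2  0  1  2  0  1  2  0  1  2  0  1
G_A(13) = 1.
Pile B, S = {2, 5, 7, 8}:
n :  0  1  2  3  4  5  6  7  8  9 10 11 12 13
G :  0  0  1  1  0  2  1  3  2  2  0  3  1  0
G_B(13) = 0.
Combined Grundy value = 1 ⊕ 0 = 1.

1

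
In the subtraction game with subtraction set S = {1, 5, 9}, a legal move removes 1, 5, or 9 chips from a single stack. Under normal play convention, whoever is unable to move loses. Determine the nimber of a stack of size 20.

n :  0  1  2  3  4  5  6  7  8  9 10 11 12 13 14 15 16 17 18 19 20
G :  0  1  0  1  0  1  0  1  0  1  0  1  0  1  0  1  0  1  0  1  0

0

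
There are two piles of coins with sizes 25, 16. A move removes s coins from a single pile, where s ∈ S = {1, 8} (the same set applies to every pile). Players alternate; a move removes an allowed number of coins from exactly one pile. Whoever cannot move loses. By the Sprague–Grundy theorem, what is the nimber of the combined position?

0

All piles use S = {1, 8}:
n :  0  1  2  3  4  5  6  7  8  9 10 11 12 13 14 15 16 17 18 19 20 21 22 23 24 25
G :  0  1  0  1  0  1  0  1  2  0  1  0  1  0  1  0  1  2  0  1  0  1  0  1  0  1
Pile A: G(25) = 1.
Pile B: G(16) = 1.
Combined Grundy value = 1 ⊕ 1 = 0.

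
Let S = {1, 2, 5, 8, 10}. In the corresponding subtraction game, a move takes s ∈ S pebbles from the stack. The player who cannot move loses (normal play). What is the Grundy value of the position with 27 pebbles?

0

n :  0  1  2  3  4  5  6  7  8  9 10 11 12 13 14 15 16 17 18 19 20 21 22 23 24 25 26 27
G :  0  1  2  0  1  2  0  1  2  0  1  2  0  1  2  0  1  2  0  1  2  0  1  2  0  1  2  0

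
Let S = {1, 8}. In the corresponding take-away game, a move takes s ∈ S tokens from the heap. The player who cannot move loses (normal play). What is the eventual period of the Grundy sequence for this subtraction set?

9

G(0) = 0
G(1) = mex{0} = 1
G(2) = mex{1} = 0
G(3) = mex{0} = 1
G(4) = mex{1} = 0
G(5) = mex{0} = 1
G(6) = mex{1} = 0
G(7) = mex{0} = 1
G(8) = mex{1,0} = 2
G(9) = mex{2,1} = 0
G(10) = mex{0,0} = 1
G(11) = mex{1,1} = 0
G(12) = mex{0,0} = 1
G(13) = mex{1,1} = 0
G(14) = mex{0,0} = 1
G(15) = mex{1,1} = 0
G(16) = mex{0,2} = 1
G(17) = mex{1,0} = 2
G(18) = mex{2,1} = 0
G(19) = mex{0,0} = 1
G(n+9) = G(n) holds for n = 0,…,7 (a full window of length max(S) = 8), so the sequence is purely periodic with period 9.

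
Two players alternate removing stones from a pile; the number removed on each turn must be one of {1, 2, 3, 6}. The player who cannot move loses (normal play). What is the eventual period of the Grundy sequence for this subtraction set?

4

n :  0  1  2  3  4  5  6  7  8  9 10 11 12 13 14
G :  0  1  2  3  0  1  2  3  0  1  2  3  0  1  2
G(n+4) = G(n) holds for n = 0,…,5 (a full window of length max(S) = 6), so the sequence is purely periodic with period 4.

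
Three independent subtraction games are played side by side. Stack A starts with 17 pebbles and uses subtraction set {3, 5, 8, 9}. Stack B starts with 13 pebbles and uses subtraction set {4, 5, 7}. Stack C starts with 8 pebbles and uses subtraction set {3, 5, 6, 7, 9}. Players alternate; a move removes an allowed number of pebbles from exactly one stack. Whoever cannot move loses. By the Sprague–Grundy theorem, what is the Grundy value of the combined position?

Stack A, S = {3, 5, 8, 9}:
G(0) = 0
G(1) = mex{} = 0
G(2) = mex{} = 0
G(3) = mex{0} = 1
G(4) = mex{0} = 1
G(5) = mex{0,0} = 1
G(6) = mex{1,0} = 2
G(7) = mex{1,0} = 2
G(8) = mex{1,1,0} = 2
G(9) = mex{2,1,0,0} = 3
G(10) = mex{2,1,0,0} = 3
G(11) = mex{2,2,1,0} = 3
G(12) = mex{3,2,1,1} = 0
G(13) = mex{3,2,1,1} = 0
G(14) = mex{3,3,2,1} = 0
G(15) = mex{0,3,2,2} = 1
G(16) = mex{0,3,2,2} = 1
G(17) = mex{0,0,3,2} = 1
G_A(17) = 1.
Stack B, S = {4, 5, 7}:
G(0) = 0
G(1) = mex{} = 0
G(2) = mex{} = 0
G(3) = mex{} = 0
G(4) = mex{0} = 1
G(5) = mex{0,0} = 1
G(6) = mex{0,0} = 1
G(7) = mex{0,0,0} = 1
G(8) = mex{1,0,0} = 2
G(9) = mex{1,1,0} = 2
G(10) = mex{1,1,0} = 2
G(11) = mex{1,1,1} = 0
G(12) = mex{2,1,1} = 0
G(13) = mex{2,2,1} = 0
G_B(13) = 0.
Stack C, S = {3, 5, 6, 7, 9}:
G(0) = 0
G(1) = mex{} = 0
G(2) = mex{} = 0
G(3) = mex{0} = 1
G(4) = mex{0} = 1
G(5) = mex{0,0} = 1
G(6) = mex{1,0,0} = 2
G(7) = mex{1,0,0,0} = 2
G(8) = mex{1,1,0,0} = 2
G_C(8) = 2.
Combined Grundy value = 1 ⊕ 0 ⊕ 2 = 3.

3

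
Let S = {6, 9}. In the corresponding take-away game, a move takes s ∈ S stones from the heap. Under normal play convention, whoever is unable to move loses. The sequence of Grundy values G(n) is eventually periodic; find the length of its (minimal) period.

n :  0  1  2  3  4  5  6  7  8  9 10 11 12 13 14 15 16 17 18 19 20 21 22 23 24 25 26 27 28 29 30 31
G :  0  0  0  0  0  0  1  1  1  1  1  1  2  2  2  0  0  0  0  0  0  1  1  1  1  1  1  2  2  2  0  0
G(n+15) = G(n) holds for n = 0,…,8 (a full window of length max(S) = 9), so the sequence is purely periodic with period 15.

15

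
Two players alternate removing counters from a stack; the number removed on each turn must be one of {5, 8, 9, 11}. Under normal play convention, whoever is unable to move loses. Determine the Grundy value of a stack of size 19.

n :  0  1  2  3  4  5  6  7  8  9 10 11 12 13 14 15 16 17 18 19
G :  0  0  0  0  0  1  1  1  1  1  2  2  2  2  2  3  0  0  0  0

0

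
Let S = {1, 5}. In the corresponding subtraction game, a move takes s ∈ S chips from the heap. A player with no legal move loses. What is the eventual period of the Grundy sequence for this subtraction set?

2

G(0) = 0
G(1) = mex{0} = 1
G(2) = mex{1} = 0
G(3) = mex{0} = 1
G(4) = mex{1} = 0
G(5) = mex{0,0} = 1
G(6) = mex{1,1} = 0
G(7) = mex{0,0} = 1
G(8) = mex{1,1} = 0
G(9) = mex{0,0} = 1
G(10) = mex{1,1} = 0
G(11) = mex{0,0} = 1
G(12) = mex{1,1} = 0
G(13) = mex{0,0} = 1
G(14) = mex{1,1} = 0
G(n+2) = G(n) holds for n = 0,…,4 (a full window of length max(S) = 5), so the sequence is purely periodic with period 2.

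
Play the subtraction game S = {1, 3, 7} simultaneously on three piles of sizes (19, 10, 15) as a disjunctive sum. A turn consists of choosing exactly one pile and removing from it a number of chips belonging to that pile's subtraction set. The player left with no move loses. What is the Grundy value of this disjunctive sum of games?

All piles use S = {1, 3, 7}:
G(0) = 0
G(1) = mex{0} = 1
G(2) = mex{1} = 0
G(3) = mex{0,0} = 1
G(4) = mex{1,1} = 0
G(5) = mex{0,0} = 1
G(6) = mex{1,1} = 0
G(7) = mex{0,0,0} = 1
G(8) = mex{1,1,1} = 0
G(9) = mex{0,0,0} = 1
G(10) = mex{1,1,1} = 0
G(11) = mex{0,0,0} = 1
G(12) = mex{1,1,1} = 0
G(13) = mex{0,0,0} = 1
G(14) = mex{1,1,1} = 0
G(15) = mex{0,0,0} = 1
G(16) = mex{1,1,1} = 0
G(17) = mex{0,0,0} = 1
G(18) = mex{1,1,1} = 0
G(19) = mex{0,0,0} = 1
Pile A: G(19) = 1.
Pile B: G(10) = 0.
Pile C: G(15) = 1.
Combined Grundy value = 1 ⊕ 0 ⊕ 1 = 0.

0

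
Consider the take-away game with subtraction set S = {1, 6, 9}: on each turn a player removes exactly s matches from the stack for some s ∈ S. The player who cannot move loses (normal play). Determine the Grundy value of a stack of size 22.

G(0) = 0
G(1) = mex{0} = 1
G(2) = mex{1} = 0
G(3) = mex{0} = 1
G(4) = mex{1} = 0
G(5) = mex{0} = 1
G(6) = mex{1,0} = 2
G(7) = mex{2,1} = 0
G(8) = mex{0,0} = 1
G(9) = mex{1,1,0} = 2
G(10) = mex{2,0,1} = 3
G(11) = mex{3,1,0} = 2
G(12) = mex{2,2,1} = 0
G(13) = mex{0,0,0} = 1
G(14) = mex{1,1,1} = 0
G(15) = mex{0,2,2} = 1
G(16) = mex{1,3,0} = 2
G(17) = mex{2,2,1} = 0
G(18) = mex{0,0,2} = 1
G(19) = mex{1,1,3} = 0
G(20) = mex{0,0,2} = 1
G(21) = mex{1,1,0} = 2
G(22) = mex{2,2,1} = 0

0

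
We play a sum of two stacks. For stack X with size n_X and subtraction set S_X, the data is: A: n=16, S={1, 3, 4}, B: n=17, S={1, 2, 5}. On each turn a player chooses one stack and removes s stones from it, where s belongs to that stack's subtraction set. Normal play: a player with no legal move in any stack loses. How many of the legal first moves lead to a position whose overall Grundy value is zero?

Stack A, S = {1, 3, 4}:
n :  0  1  2  3  4  5  6  7  8  9 10 11 12 13 14 15 16
G :  0  1  0  1  2  3  2  0  1  0  1  2  3  2  0  1  0
G_A(16) = 0.
Stack B, S = {1, 2, 5}:
n :  0  1  2  3  4  5  6  7  8  9 10 11 12 13 14 15 16 17
G :  0  1  2  0  1  2  0  1  2  0  1  2  0  1  2  0  1  2
G_B(17) = 2.
Combined Grundy value = 0 ⊕ 2 = 2.
A winning move leaves total XOR = 0, i.e. changes one component's Grundy value g to g ⊕ X where X is the current total.
Stack A: need g' = 0⊕2 = 2. Options: 16−1→G=1, 16−3→G=2, 16−4→G=3. Hits: 1.
Stack B: need g' = 2⊕2 = 0. Options: 17−1→G=1, 17−2→G=0, 17−5→G=0. Hits: 2.

3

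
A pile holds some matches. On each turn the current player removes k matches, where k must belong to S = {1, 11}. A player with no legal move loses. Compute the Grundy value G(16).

n :  0  1  2  3  4  5  6  7  8  9 10 11 12 13 14 15 16
G :  0  1  0  1  0  1  0  1  0  1  0  1  0  1  0  1  0

0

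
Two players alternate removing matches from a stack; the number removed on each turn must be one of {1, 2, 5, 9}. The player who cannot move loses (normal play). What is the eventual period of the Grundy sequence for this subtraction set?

10

G(0) = 0
G(1) = mex{0} = 1
G(2) = mex{1,0} = 2
G(3) = mex{2,1} = 0
G(4) = mex{0,2} = 1
G(5) = mex{1,0,0} = 2
G(6) = mex{2,1,1} = 0
G(7) = mex{0,2,2} = 1
G(8) = mex{1,0,0} = 2
G(9) = mex{2,1,1,0} = 3
G(10) = mex{3,2,2,1} = 0
G(11) = mex{0,3,0,2} = 1
G(12) = mex{1,0,1,0} = 2
G(13) = mex{2,1,2,1} = 0
G(14) = mex{0,2,3,2} = 1
G(15) = mex{1,0,0,0} = 2
G(16) = mex{2,1,1,1} = 0
G(17) = mex{0,2,2,2} = 1
G(18) = mex{1,0,0,3} = 2
G(19) = mex{2,1,1,0} = 3
G(20) = mex{3,2,2,1} = 0
G(21) = mex{0,3,0,2} = 1
G(n+10) = G(n) holds for n = 0,…,8 (a full window of length max(S) = 9), so the sequence is purely periodic with period 10.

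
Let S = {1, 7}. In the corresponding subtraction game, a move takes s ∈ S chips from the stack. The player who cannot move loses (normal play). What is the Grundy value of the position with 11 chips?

1

G(0) = 0
G(1) = mex{0} = 1
G(2) = mex{1} = 0
G(3) = mex{0} = 1
G(4) = mex{1} = 0
G(5) = mex{0} = 1
G(6) = mex{1} = 0
G(7) = mex{0,0} = 1
G(8) = mex{1,1} = 0
G(9) = mex{0,0} = 1
G(10) = mex{1,1} = 0
G(11) = mex{0,0} = 1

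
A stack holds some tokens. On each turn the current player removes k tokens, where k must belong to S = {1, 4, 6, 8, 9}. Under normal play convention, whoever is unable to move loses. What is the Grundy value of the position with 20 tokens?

1

n :  0  1  2  3  4  5  6  7  8  9 10 11 12 13 14 15 16 17 18 19 20
G :  0  1  0  1  2  0  1  0  1  2  3  2  0  1  2  3  2  0  1  0  1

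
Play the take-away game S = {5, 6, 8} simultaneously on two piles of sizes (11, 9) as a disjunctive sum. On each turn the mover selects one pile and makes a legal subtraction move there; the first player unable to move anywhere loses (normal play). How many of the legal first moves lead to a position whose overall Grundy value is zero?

All piles use S = {5, 6, 8}:
n :  0  1  2  3  4  5  6  7  8  9 10 11
G :  0  0  0  0  0  1  1  1  1  1  2  2
Pile A: G(11) = 2.
Pile B: G(9) = 1.
Combined Grundy value = 2 ⊕ 1 = 3.
A winning move leaves total XOR = 0, i.e. changes one component's Grundy value g to g ⊕ X where X is the current total.
Pile A: need g' = 2⊕3 = 1. Options: 11−5→G=1, 11−6→G=1, 11−8→G=0. Hits: 2.
Pile B: need g' = 1⊕3 = 2. Options: 9−5→G=0, 9−6→G=0, 9−8→G=0. Hits: 0.

2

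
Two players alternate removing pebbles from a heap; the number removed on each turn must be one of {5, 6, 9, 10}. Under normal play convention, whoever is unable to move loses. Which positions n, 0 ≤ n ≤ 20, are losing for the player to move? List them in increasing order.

0, 1, 2, 3, 4, 15, 16, 17, 18, 19

G(0) = 0
G(1) = mex{} = 0
G(2) = mex{} = 0
G(3) = mex{} = 0
G(4) = mex{} = 0
G(5) = mex{0} = 1
G(6) = mex{0,0} = 1
G(7) = mex{0,0} = 1
G(8) = mex{0,0} = 1
G(9) = mex{0,0,0} = 1
G(10) = mex{1,0,0,0} = 2
G(11) = mex{1,1,0,0} = 2
G(12) = mex{1,1,0,0} = 2
G(13) = mex{1,1,0,0} = 2
G(14) = mex{1,1,1,0} = 2
G(15) = mex{2,1,1,1} = 0
G(16) = mex{2,2,1,1} = 0
G(17) = mex{2,2,1,1} = 0
G(18) = mex{2,2,1,1} = 0
G(19) = mex{2,2,2,1} = 0
G(20) = mex{0,2,2,2} = 1
P-positions are exactly the n with G(n) = 0.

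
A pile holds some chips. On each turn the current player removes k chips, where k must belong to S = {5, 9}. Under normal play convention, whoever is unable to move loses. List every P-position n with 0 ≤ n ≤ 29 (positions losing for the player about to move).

0, 1, 2, 3, 4, 14, 15, 16, 17, 18, 28, 29

n :  0  1  2  3  4  5  6  7  8  9 10 11 12 13 14 15 16 17 18 19 20 21 22 23 24 25 26 27 28 29
G :  0  0  0  0  0  1  1  1  1  1  2  2  2  2  0  0  0  0  0  1  1  1  1  1  2  2  2  2  0  0
P-positions are exactly the n with G(n) = 0.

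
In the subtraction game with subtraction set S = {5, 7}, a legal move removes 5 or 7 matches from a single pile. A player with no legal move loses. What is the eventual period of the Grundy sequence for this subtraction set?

12

G(0) = 0
G(1) = mex{} = 0
G(2) = mex{} = 0
G(3) = mex{} = 0
G(4) = mex{} = 0
G(5) = mex{0} = 1
G(6) = mex{0} = 1
G(7) = mex{0,0} = 1
G(8) = mex{0,0} = 1
G(9) = mex{0,0} = 1
G(10) = mex{1,0} = 2
G(11) = mex{1,0} = 2
G(12) = mex{1,1} = 0
G(13) = mex{1,1} = 0
G(14) = mex{1,1} = 0
G(15) = mex{2,1} = 0
G(16) = mex{2,1} = 0
G(17) = mex{0,2} = 1
G(18) = mex{0,2} = 1
G(19) = mex{0,0} = 1
G(20) = mex{0,0} = 1
G(21) = mex{0,0} = 1
G(22) = mex{1,0} = 2
G(23) = mex{1,0} = 2
G(24) = mex{1,1} = 0
G(25) = mex{1,1} = 0
G(n+12) = G(n) holds for n = 0,…,6 (a full window of length max(S) = 7), so the sequence is purely periodic with period 12.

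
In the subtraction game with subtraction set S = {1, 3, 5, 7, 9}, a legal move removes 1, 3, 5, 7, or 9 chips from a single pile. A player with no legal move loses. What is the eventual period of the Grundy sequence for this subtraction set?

2

G(0) = 0
G(1) = mex{0} = 1
G(2) = mex{1} = 0
G(3) = mex{0,0} = 1
G(4) = mex{1,1} = 0
G(5) = mex{0,0,0} = 1
G(6) = mex{1,1,1} = 0
G(7) = mex{0,0,0,0} = 1
G(8) = mex{1,1,1,1} = 0
G(9) = mex{0,0,0,0,0} = 1
G(10) = mex{1,1,1,1,1} = 0
G(11) = mex{0,0,0,0,0} = 1
G(12) = mex{1,1,1,1,1} = 0
G(13) = mex{0,0,0,0,0} = 1
G(14) = mex{1,1,1,1,1} = 0
G(n+2) = G(n) holds for n = 0,…,8 (a full window of length max(S) = 9), so the sequence is purely periodic with period 2.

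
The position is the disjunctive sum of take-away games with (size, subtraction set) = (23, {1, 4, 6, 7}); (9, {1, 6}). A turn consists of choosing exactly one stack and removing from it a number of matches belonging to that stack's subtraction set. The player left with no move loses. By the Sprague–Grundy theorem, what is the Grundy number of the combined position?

0

Stack A, S = {1, 4, 6, 7}:
n :  0  1  2  3  4  5  6  7  8  9 10 11 12 13 14 15 16 17 18 19 20 21 22 23
G :  0  1  0  1  2  0  1  2  3  2  0  1  2  0  1  0  1  2  0  1  2  3  2  0
G_A(23) = 0.
Stack B, S = {1, 6}:
n : 0 1 2 3 4 5 6 7 8 9
G : 0 1 0 1 0 1 2 0 1 0
G_B(9) = 0.
Combined Grundy value = 0 ⊕ 0 = 0.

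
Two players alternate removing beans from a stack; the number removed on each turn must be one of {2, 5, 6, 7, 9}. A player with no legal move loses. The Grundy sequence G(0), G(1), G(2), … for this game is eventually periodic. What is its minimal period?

26

G(0) = 0
G(1) = mex{} = 0
G(2) = mex{0} = 1
G(3) = mex{0} = 1
G(4) = mex{1} = 0
G(5) = mex{1,0} = 2
G(6) = mex{0,0,0} = 1
G(7) = mex{2,1,0,0} = 3
G(8) = mex{1,1,1,0} = 2
G(9) = mex{3,0,1,1,0} = 2
G(10) = mex{2,2,0,1,0} = 3
G(11) = mex{2,1,2,0,1} = 3
G(12) = mex{3,3,1,2,1} = 0
G(13) = mex{3,2,3,1,0} = 4
G(14) = mex{0,2,2,3,2} = 1
G(15) = mex{4,3,2,2,1} = 0
G(16) = mex{1,3,3,2,3} = 0
G(17) = mex{0,0,3,3,2} = 1
G(18) = mex{0,4,0,3,2} = 1
G(19) = mex{1,1,4,0,3} = 2
G(20) = mex{1,0,1,4,3} = 2
G(21) = mex{2,0,0,1,0} = 3
G(22) = mex{2,1,0,0,4} = 3
G(23) = mex{3,1,1,0,1} = 2
G(24) = mex{3,2,1,1,0} = 4
G(25) = mex{2,2,2,1,0} = 3
G(26) = mex{4,3,2,2,1} = 0
G(27) = mex{3,3,3,2,1} = 0
G(28) = mex{0,2,3,3,2} = 1
G(29) = mex{0,4,2,3,2} = 1
G(30) = mex{1,3,4,2,3} = 0
G(31) = mex{1,0,3,4,3} = 2
G(32) = mex{0,0,0,3,2} = 1
G(33) = mex{2,1,0,0,4} = 3
G(34) = mex{1,1,1,0,3} = 2
G(35) = mex{3,0,1,1,0} = 2
G(36) = mex{2,2,0,1,0} = 3
G(37) = mex{2,1,2,0,1} = 3
G(38) = mex{3,3,1,2,1} = 0
G(39) = mex{3,2,3,1,0} = 4
G(40) = mex{0,2,2,3,2} = 1
G(41) = mex{4,3,2,2,1} = 0
G(42) = mex{1,3,3,2,3} = 0
G(43) = mex{0,0,3,3,2} = 1
G(44) = mex{0,4,0,3,2} = 1
G(45) = mex{1,1,4,0,3} = 2
G(46) = mex{1,0,1,4,3} = 2
G(47) = mex{2,0,0,1,0} = 3
G(48) = mex{2,1,0,0,4} = 3
G(49) = mex{3,1,1,0,1} = 2
G(50) = mex{3,2,1,1,0} = 4
G(51) = mex{2,2,2,1,0} = 3
G(52) = mex{4,3,2,2,1} = 0
G(53) = mex{3,3,3,2,1} = 0
G(n+26) = G(n) holds for n = 0,…,8 (a full window of length max(S) = 9), so the sequence is purely periodic with period 26.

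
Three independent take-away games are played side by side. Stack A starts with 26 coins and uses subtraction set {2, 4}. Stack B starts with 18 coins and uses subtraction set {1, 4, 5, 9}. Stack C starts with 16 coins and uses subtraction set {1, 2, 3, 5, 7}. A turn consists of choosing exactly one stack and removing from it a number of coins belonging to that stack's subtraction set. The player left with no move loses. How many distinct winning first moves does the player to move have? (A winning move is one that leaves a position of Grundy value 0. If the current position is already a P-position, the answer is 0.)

5

Stack A, S = {2, 4}:
G(0) = 0
G(1) = mex{} = 0
G(2) = mex{0} = 1
G(3) = mex{0} = 1
G(4) = mex{1,0} = 2
G(5) = mex{1,0} = 2
G(6) = mex{2,1} = 0
G(7) = mex{2,1} = 0
G(8) = mex{0,2} = 1
G(9) = mex{0,2} = 1
G(10) = mex{1,0} = 2
G(11) = mex{1,0} = 2
G(12) = mex{2,1} = 0
G(13) = mex{2,1} = 0
G(14) = mex{0,2} = 1
G(15) = mex{0,2} = 1
G(16) = mex{1,0} = 2
G(17) = mex{1,0} = 2
G(18) = mex{2,1} = 0
G(19) = mex{2,1} = 0
G(20) = mex{0,2} = 1
G(21) = mex{0,2} = 1
G(22) = mex{1,0} = 2
G(23) = mex{1,0} = 2
G(24) = mex{2,1} = 0
G(25) = mex{2,1} = 0
G(26) = mex{0,2} = 1
G_A(26) = 1.
Stack B, S = {1, 4, 5, 9}:
G(0) = 0
G(1) = mex{0} = 1
G(2) = mex{1} = 0
G(3) = mex{0} = 1
G(4) = mex{1,0} = 2
G(5) = mex{2,1,0} = 3
G(6) = mex{3,0,1} = 2
G(7) = mex{2,1,0} = 3
G(8) = mex{3,2,1} = 0
G(9) = mex{0,3,2,0} = 1
G(10) = mex{1,2,3,1} = 0
G(11) = mex{0,3,2,0} = 1
G(12) = mex{1,0,3,1} = 2
G(13) = mex{2,1,0,2} = 3
G(14) = mex{3,0,1,3} = 2
G(15) = mex{2,1,0,2} = 3
G(16) = mex{3,2,1,3} = 0
G(17) = mex{0,3,2,0} = 1
G(18) = mex{1,2,3,1} = 0
G_B(18) = 0.
Stack C, S = {1, 2, 3, 5, 7}:
n :  0  1  2  3  4  5  6  7  8  9 10 11 12 13 14 15 16
G :  0  1  2  3  0  1  2  3  0  1  2  3  0  1  2  3  0
G_C(16) = 0.
Combined Grundy value = 1 ⊕ 0 ⊕ 0 = 1.
A winning move leaves total XOR = 0, i.e. changes one component's Grundy value g to g ⊕ X where X is the current total.
Stack A: need g' = 1⊕1 = 0. Options: 26−2→G=0, 26−4→G=2. Hits: 1.
Stack B: need g' = 0⊕1 = 1. Options: 18−1→G=1, 18−4→G=2, 18−5→G=3, 18−9→G=1. Hits: 2.
Stack C: need g' = 0⊕1 = 1. Options: 16−1→G=3, 16−2→G=2, 16−3→G=1, 16−5→G=3, 16−7→G=1. Hits: 2.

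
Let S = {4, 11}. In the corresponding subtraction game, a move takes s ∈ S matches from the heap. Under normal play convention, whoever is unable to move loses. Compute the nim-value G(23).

n :  0  1  2  3  4  5  6  7  8  9 10 11 12 13 14 15 16 17 18 19 20 21 22 23
G :  0  0  0  0  1  1  1  1  0  0  0  2  1  1  1  0  0  0  0  1  1  1  1  0

0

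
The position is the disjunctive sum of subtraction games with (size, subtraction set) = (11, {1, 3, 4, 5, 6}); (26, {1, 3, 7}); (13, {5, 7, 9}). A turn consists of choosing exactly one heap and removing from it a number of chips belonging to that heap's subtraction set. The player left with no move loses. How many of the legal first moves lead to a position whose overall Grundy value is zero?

2

Heap A, S = {1, 3, 4, 5, 6}:
G(0) = 0
G(1) = mex{0} = 1
G(2) = mex{1} = 0
G(3) = mex{0,0} = 1
G(4) = mex{1,1,0} = 2
G(5) = mex{2,0,1,0} = 3
G(6) = mex{3,1,0,1,0} = 2
G(7) = mex{2,2,1,0,1} = 3
G(8) = mex{3,3,2,1,0} = 4
G(9) = mex{4,2,3,2,1} = 0
G(10) = mex{0,3,2,3,2} = 1
G(11) = mex{1,4,3,2,3} = 0
G_A(11) = 0.
Heap B, S = {1, 3, 7}:
n :  0  1  2  3  4  5  6  7  8  9 10 11 12 13 14 15 16 17 18 19 20 21 22 23 24 25 26
G :  0  1  0  1  0  1  0  1  0  1  0  1  0  1  0  1  0  1  0  1  0  1  0  1  0  1  0
G_B(26) = 0.
Heap C, S = {5, 7, 9}:
n :  0  1  2  3  4  5  6  7  8  9 10 11 12 13
G :  0  0  0  0  0  1  1  1  1  1  2  2  2  2
G_C(13) = 2.
Combined Grundy value = 0 ⊕ 0 ⊕ 2 = 2.
A winning move leaves total XOR = 0, i.e. changes one component's Grundy value g to g ⊕ X where X is the current total.
Heap A: need g' = 0⊕2 = 2. Options: 11−1→G=1, 11−3→G=4, 11−4→G=3, 11−5→G=2, 11−6→G=3. Hits: 1.
Heap B: need g' = 0⊕2 = 2. Options: 26−1→G=1, 26−3→G=1, 26−7→G=1. Hits: 0.
Heap C: need g' = 2⊕2 = 0. Options: 13−5→G=1, 13−7→G=1, 13−9→G=0. Hits: 1.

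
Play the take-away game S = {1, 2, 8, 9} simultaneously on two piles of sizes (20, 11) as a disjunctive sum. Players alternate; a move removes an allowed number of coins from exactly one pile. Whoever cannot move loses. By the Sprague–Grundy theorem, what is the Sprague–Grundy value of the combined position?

All piles use S = {1, 2, 8, 9}:
G(0) = 0
G(1) = mex{0} = 1
G(2) = mex{1,0} = 2
G(3) = mex{2,1} = 0
G(4) = mex{0,2} = 1
G(5) = mex{1,0} = 2
G(6) = mex{2,1} = 0
G(7) = mex{0,2} = 1
G(8) = mex{1,0,0} = 2
G(9) = mex{2,1,1,0} = 3
G(10) = mex{3,2,2,1} = 0
G(11) = mex{0,3,0,2} = 1
G(12) = mex{1,0,1,0} = 2
G(13) = mex{2,1,2,1} = 0
G(14) = mex{0,2,0,2} = 1
G(15) = mex{1,0,1,0} = 2
G(16) = mex{2,1,2,1} = 0
G(17) = mex{0,2,3,2} = 1
G(18) = mex{1,0,0,3} = 2
G(19) = mex{2,1,1,0} = 3
G(20) = mex{3,2,2,1} = 0
Pile A: G(20) = 0.
Pile B: G(11) = 1.
Combined Grundy value = 0 ⊕ 1 = 1.

1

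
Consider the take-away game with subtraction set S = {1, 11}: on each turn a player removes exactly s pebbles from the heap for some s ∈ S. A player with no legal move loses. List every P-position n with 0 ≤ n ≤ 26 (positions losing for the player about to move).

G(0) = 0
G(1) = mex{0} = 1
G(2) = mex{1} = 0
G(3) = mex{0} = 1
G(4) = mex{1} = 0
G(5) = mex{0} = 1
G(6) = mex{1} = 0
G(7) = mex{0} = 1
G(8) = mex{1} = 0
G(9) = mex{0} = 1
G(10) = mex{1} = 0
G(11) = mex{0,0} = 1
G(12) = mex{1,1} = 0
G(13) = mex{0,0} = 1
G(14) = mex{1,1} = 0
G(15) = mex{0,0} = 1
G(16) = mex{1,1} = 0
G(17) = mex{0,0} = 1
G(18) = mex{1,1} = 0
G(19) = mex{0,0} = 1
G(20) = mex{1,1} = 0
G(21) = mex{0,0} = 1
G(22) = mex{1,1} = 0
G(23) = mex{0,0} = 1
G(24) = mex{1,1} = 0
G(25) = mex{0,0} = 1
G(26) = mex{1,1} = 0
P-positions are exactly the n with G(n) = 0.

0, 2, 4, 6, 8, 10, 12, 14, 16, 18, 20, 22, 24, 26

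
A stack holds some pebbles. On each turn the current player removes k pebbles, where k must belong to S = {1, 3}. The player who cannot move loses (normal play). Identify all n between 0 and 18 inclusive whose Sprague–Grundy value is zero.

G(0) = 0
G(1) = mex{0} = 1
G(2) = mex{1} = 0
G(3) = mex{0,0} = 1
G(4) = mex{1,1} = 0
G(5) = mex{0,0} = 1
G(6) = mex{1,1} = 0
G(7) = mex{0,0} = 1
G(8) = mex{1,1} = 0
G(9) = mex{0,0} = 1
G(10) = mex{1,1} = 0
G(11) = mex{0,0} = 1
G(12) = mex{1,1} = 0
G(13) = mex{0,0} = 1
G(14) = mex{1,1} = 0
G(15) = mex{0,0} = 1
G(16) = mex{1,1} = 0
G(17) = mex{0,0} = 1
G(18) = mex{1,1} = 0
P-positions are exactly the n with G(n) = 0.

0, 2, 4, 6, 8, 10, 12, 14, 16, 18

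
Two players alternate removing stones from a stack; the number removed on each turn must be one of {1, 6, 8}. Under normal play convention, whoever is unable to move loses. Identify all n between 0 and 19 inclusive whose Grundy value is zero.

0, 2, 4, 7, 9, 11, 14, 16, 18

G(0) = 0
G(1) = mex{0} = 1
G(2) = mex{1} = 0
G(3) = mex{0} = 1
G(4) = mex{1} = 0
G(5) = mex{0} = 1
G(6) = mex{1,0} = 2
G(7) = mex{2,1} = 0
G(8) = mex{0,0,0} = 1
G(9) = mex{1,1,1} = 0
G(10) = mex{0,0,0} = 1
G(11) = mex{1,1,1} = 0
G(12) = mex{0,2,0} = 1
G(13) = mex{1,0,1} = 2
G(14) = mex{2,1,2} = 0
G(15) = mex{0,0,0} = 1
G(16) = mex{1,1,1} = 0
G(17) = mex{0,0,0} = 1
G(18) = mex{1,1,1} = 0
G(19) = mex{0,2,0} = 1
P-positions are exactly the n with G(n) = 0.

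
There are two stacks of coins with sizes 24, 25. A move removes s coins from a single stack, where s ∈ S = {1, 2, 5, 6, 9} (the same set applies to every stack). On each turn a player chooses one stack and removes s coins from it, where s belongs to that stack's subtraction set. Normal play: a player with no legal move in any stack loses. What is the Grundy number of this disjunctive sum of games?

All stacks use S = {1, 2, 5, 6, 9}:
G(0) = 0
G(1) = mex{0} = 1
G(2) = mex{1,0} = 2
G(3) = mex{2,1} = 0
G(4) = mex{0,2} = 1
G(5) = mex{1,0,0} = 2
G(6) = mex{2,1,1,0} = 3
G(7) = mex{3,2,2,1} = 0
G(8) = mex{0,3,0,2} = 1
G(9) = mex{1,0,1,0,0} = 2
G(10) = mex{2,1,2,1,1} = 0
G(11) = mex{0,2,3,2,2} = 1
G(12) = mex{1,0,0,3,0} = 2
G(13) = mex{2,1,1,0,1} = 3
G(14) = mex{3,2,2,1,2} = 0
G(15) = mex{0,3,0,2,3} = 1
G(16) = mex{1,0,1,0,0} = 2
G(17) = mex{2,1,2,1,1} = 0
G(18) = mex{0,2,3,2,2} = 1
G(19) = mex{1,0,0,3,0} = 2
G(20) = mex{2,1,1,0,1} = 3
G(21) = mex{3,2,2,1,2} = 0
G(22) = mex{0,3,0,2,3} = 1
G(23) = mex{1,0,1,0,0} = 2
G(24) = mex{2,1,2,1,1} = 0
G(25) = mex{0,2,3,2,2} = 1
Stack A: G(24) = 0.
Stack B: G(25) = 1.
Combined Grundy value = 0 ⊕ 1 = 1.

1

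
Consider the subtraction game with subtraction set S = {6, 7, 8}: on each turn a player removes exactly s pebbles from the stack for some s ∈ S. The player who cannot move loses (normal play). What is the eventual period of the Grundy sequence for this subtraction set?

n :  0  1  2  3  4  5  6  7  8  9 10 11 12 13 14 15 16 17 18 19 20 21 22 23 24 25 26 27 28 29
G :  0  0  0  0  0  0  1  1  1  1  1  1  2  2  0  0  0  0  0  0  1  1  1  1  1  1  2  2  0  0
G(n+14) = G(n) holds for n = 0,…,7 (a full window of length max(S) = 8), so the sequence is purely periodic with period 14.

14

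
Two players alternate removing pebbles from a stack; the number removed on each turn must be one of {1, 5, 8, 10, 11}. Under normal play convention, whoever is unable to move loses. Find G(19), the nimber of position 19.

G(0) = 0
G(1) = mex{0} = 1
G(2) = mex{1} = 0
G(3) = mex{0} = 1
G(4) = mex{1} = 0
G(5) = mex{0,0} = 1
G(6) = mex{1,1} = 0
G(7) = mex{0,0} = 1
G(8) = mex{1,1,0} = 2
G(9) = mex{2,0,1} = 3
G(10) = mex{3,1,0,0} = 2
G(11) = mex{2,0,1,1,0} = 3
G(12) = mex{3,1,0,0,1} = 2
G(13) = mex{2,2,1,1,0} = 3
G(14) = mex{3,3,0,0,1} = 2
G(15) = mex{2,2,1,1,0} = 3
G(16) = mex{3,3,2,0,1} = 4
G(17) = mex{4,2,3,1,0} = 5
G(18) = mex{5,3,2,2,1} = 0
G(19) = mex{0,2,3,3,2} = 1

1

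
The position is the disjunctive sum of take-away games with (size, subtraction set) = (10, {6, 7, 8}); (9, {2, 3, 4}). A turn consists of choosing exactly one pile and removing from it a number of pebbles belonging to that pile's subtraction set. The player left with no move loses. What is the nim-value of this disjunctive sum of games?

0

Pile A, S = {6, 7, 8}:
n :  0  1  2  3  4  5  6  7  8  9 10
G :  0  0  0  0  0  0  1  1  1  1  1
G_A(10) = 1.
Pile B, S = {2, 3, 4}:
n : 0 1 2 3 4 5 6 7 8 9
G : 0 0 1 1 2 2 0 0 1 1
G_B(9) = 1.
Combined Grundy value = 1 ⊕ 1 = 0.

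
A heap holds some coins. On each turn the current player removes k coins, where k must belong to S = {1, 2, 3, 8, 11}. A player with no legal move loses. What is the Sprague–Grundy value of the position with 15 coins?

2

G(0) = 0
G(1) = mex{0} = 1
G(2) = mex{1,0} = 2
G(3) = mex{2,1,0} = 3
G(4) = mex{3,2,1} = 0
G(5) = mex{0,3,2} = 1
G(6) = mex{1,0,3} = 2
G(7) = mex{2,1,0} = 3
G(8) = mex{3,2,1,0} = 4
G(9) = mex{4,3,2,1} = 0
G(10) = mex{0,4,3,2} = 1
G(11) = mex{1,0,4,3,0} = 2
G(12) = mex{2,1,0,0,1} = 3
G(13) = mex{3,2,1,1,2} = 0
G(14) = mex{0,3,2,2,3} = 1
G(15) = mex{1,0,3,3,0} = 2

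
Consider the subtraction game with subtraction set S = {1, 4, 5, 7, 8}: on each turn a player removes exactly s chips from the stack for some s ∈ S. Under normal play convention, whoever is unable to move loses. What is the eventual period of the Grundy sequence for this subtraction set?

11

G(0) = 0
G(1) = mex{0} = 1
G(2) = mex{1} = 0
G(3) = mex{0} = 1
G(4) = mex{1,0} = 2
G(5) = mex{2,1,0} = 3
G(6) = mex{3,0,1} = 2
G(7) = mex{2,1,0,0} = 3
G(8) = mex{3,2,1,1,0} = 4
G(9) = mex{4,3,2,0,1} = 5
G(10) = mex{5,2,3,1,0} = 4
G(11) = mex{4,3,2,2,1} = 0
G(12) = mex{0,4,3,3,2} = 1
G(13) = mex{1,5,4,2,3} = 0
G(14) = mex{0,4,5,3,2} = 1
G(15) = mex{1,0,4,4,3} = 2
G(16) = mex{2,1,0,5,4} = 3
G(17) = mex{3,0,1,4,5} = 2
G(18) = mex{2,1,0,0,4} = 3
G(19) = mex{3,2,1,1,0} = 4
G(20) = mex{4,3,2,0,1} = 5
G(21) = mex{5,2,3,1,0} = 4
G(22) = mex{4,3,2,2,1} = 0
G(23) = mex{0,4,3,3,2} = 1
G(n+11) = G(n) holds for n = 0,…,7 (a full window of length max(S) = 8), so the sequence is purely periodic with period 11.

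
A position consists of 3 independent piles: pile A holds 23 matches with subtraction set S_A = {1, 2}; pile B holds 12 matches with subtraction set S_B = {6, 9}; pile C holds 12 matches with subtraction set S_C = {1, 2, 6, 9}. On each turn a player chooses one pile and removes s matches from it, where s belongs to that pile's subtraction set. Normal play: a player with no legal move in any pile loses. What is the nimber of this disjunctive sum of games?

Pile A, S = {1, 2}:
G(0) = 0
G(1) = mex{0} = 1
G(2) = mex{1,0} = 2
G(3) = mex{2,1} = 0
G(4) = mex{0,2} = 1
G(5) = mex{1,0} = 2
G(6) = mex{2,1} = 0
G(7) = mex{0,2} = 1
G(8) = mex{1,0} = 2
G(9) = mex{2,1} = 0
G(10) = mex{0,2} = 1
G(11) = mex{1,0} = 2
G(12) = mex{2,1} = 0
G(13) = mex{0,2} = 1
G(14) = mex{1,0} = 2
G(15) = mex{2,1} = 0
G(16) = mex{0,2} = 1
G(17) = mex{1,0} = 2
G(18) = mex{2,1} = 0
G(19) = mex{0,2} = 1
G(20) = mex{1,0} = 2
G(21) = mex{2,1} = 0
G(22) = mex{0,2} = 1
G(23) = mex{1,0} = 2
G_A(23) = 2.
Pile B, S = {6, 9}:
G(0) = 0
G(1) = mex{} = 0
G(2) = mex{} = 0
G(3) = mex{} = 0
G(4) = mex{} = 0
G(5) = mex{} = 0
G(6) = mex{0} = 1
G(7) = mex{0} = 1
G(8) = mex{0} = 1
G(9) = mex{0,0} = 1
G(10) = mex{0,0} = 1
G(11) = mex{0,0} = 1
G(12) = mex{1,0} = 2
G_B(12) = 2.
Pile C, S = {1, 2, 6, 9}:
G(0) = 0
G(1) = mex{0} = 1
G(2) = mex{1,0} = 2
G(3) = mex{2,1} = 0
G(4) = mex{0,2} = 1
G(5) = mex{1,0} = 2
G(6) = mex{2,1,0} = 3
G(7) = mex{3,2,1} = 0
G(8) = mex{0,3,2} = 1
G(9) = mex{1,0,0,0} = 2
G(10) = mex{2,1,1,1} = 0
G(11) = mex{0,2,2,2} = 1
G(12) = mex{1,0,3,0} = 2
G_C(12) = 2.
Combined Grundy value = 2 ⊕ 2 ⊕ 2 = 2.

2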